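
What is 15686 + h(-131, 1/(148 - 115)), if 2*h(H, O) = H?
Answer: 31241/2 ≈ 15621.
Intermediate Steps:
h(H, O) = H/2
15686 + h(-131, 1/(148 - 115)) = 15686 + (½)*(-131) = 15686 - 131/2 = 31241/2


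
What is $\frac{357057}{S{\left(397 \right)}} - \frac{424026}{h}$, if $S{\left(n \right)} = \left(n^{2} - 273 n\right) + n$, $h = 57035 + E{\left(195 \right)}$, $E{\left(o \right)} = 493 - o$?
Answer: $- \frac{190380423}{948383375} \approx -0.20074$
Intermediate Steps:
$h = 57333$ ($h = 57035 + \left(493 - 195\right) = 57035 + 298 = 57333$)
$S{\left(n \right)} = n^{2} - 272 n$
$\frac{357057}{S{\left(397 \right)}} - \frac{424026}{h} = \frac{357057}{397 \left(-272 + 397\right)} - \frac{424026}{57333} = \frac{357057}{397 \cdot 125} - \frac{141342}{19111} = \frac{357057}{49625} - \frac{141342}{19111} = - \frac{190380423}{948383375}$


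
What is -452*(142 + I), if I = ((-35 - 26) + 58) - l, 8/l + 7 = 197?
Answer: -5966852/95 ≈ -62809.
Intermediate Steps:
l = 4/95 (l = 8/(-7 + 197) = 8/190 = 8*(1/190) = 4/95 ≈ 0.042105)
I = -289/95 (I = ((-35 - 26) + 58) - 1*4/95 = (-61 + 58) - 4/95 = -3 - 4/95 = -289/95 ≈ -3.0421)
-452*(142 + I) = -452*(142 - 289/95) = -452*13201/95 = -5966852/95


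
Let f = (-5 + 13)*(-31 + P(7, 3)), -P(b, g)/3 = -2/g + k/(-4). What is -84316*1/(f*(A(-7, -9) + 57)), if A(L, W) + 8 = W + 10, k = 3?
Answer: 197/25 ≈ 7.8800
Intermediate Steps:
P(b, g) = 9/4 + 6/g (P(b, g) = -3*(-2/g + 3/(-4)) = -3*(-2/g + 3*(-¼)) = -3*(-2/g - ¾) = -3*(-¾ - 2/g) = 9/4 + 6/g)
A(L, W) = 2 + W (A(L, W) = -8 + (W + 10) = -8 + (10 + W) = 2 + W)
f = -214 (f = (-5 + 13)*(-31 + (9/4 + 6/3)) = 8*(-31 + (9/4 + 6*(⅓))) = 8*(-31 + (9/4 + 2)) = 8*(-31 + 17/4) = 8*(-107/4) = -214)
-84316*1/(f*(A(-7, -9) + 57)) = -84316*(-1/(214*((2 - 9) + 57))) = -84316*(-1/(214*(-7 + 57))) = -84316/((-214*50)) = -84316/(-10700) = -84316*(-1/10700) = 197/25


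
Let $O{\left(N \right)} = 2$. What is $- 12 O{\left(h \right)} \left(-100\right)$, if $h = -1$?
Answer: $2400$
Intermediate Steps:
$- 12 O{\left(h \right)} \left(-100\right) = \left(-12\right) 2 \left(-100\right) = \left(-24\right) \left(-100\right) = 2400$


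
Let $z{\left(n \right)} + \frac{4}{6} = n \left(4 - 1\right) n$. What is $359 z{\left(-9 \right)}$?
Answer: $\frac{260993}{3} \approx 86998.0$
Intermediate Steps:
$z{\left(n \right)} = - \frac{2}{3} + 3 n^{2}$ ($z{\left(n \right)} = - \frac{2}{3} + n \left(4 - 1\right) n = - \frac{2}{3} + n 3 n = - \frac{2}{3} + 3 n n = - \frac{2}{3} + 3 n^{2}$)
$359 z{\left(-9 \right)} = 359 \left(- \frac{2}{3} + 3 \left(-9\right)^{2}\right) = 359 \left(- \frac{2}{3} + 3 \cdot 81\right) = 359 \left(- \frac{2}{3} + 243\right) = 359 \cdot \frac{727}{3} = \frac{260993}{3}$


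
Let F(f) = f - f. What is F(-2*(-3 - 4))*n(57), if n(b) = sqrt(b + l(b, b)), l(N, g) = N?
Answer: 0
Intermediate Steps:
F(f) = 0
n(b) = sqrt(2)*sqrt(b) (n(b) = sqrt(b + b) = sqrt(2*b) = sqrt(2)*sqrt(b))
F(-2*(-3 - 4))*n(57) = 0*(sqrt(2)*sqrt(57)) = 0*sqrt(114) = 0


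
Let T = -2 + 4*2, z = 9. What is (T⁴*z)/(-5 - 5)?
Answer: -5832/5 ≈ -1166.4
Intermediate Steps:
T = 6 (T = -2 + 8 = 6)
(T⁴*z)/(-5 - 5) = (6⁴*9)/(-5 - 5) = (1296*9)/(-10) = 11664*(-⅒) = -5832/5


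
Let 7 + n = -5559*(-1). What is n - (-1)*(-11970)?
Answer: -6418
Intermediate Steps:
n = 5552 (n = -7 - 5559*(-1) = -7 + 5559 = 5552)
n - (-1)*(-11970) = 5552 - (-1)*(-11970) = 5552 - 1*11970 = 5552 - 11970 = -6418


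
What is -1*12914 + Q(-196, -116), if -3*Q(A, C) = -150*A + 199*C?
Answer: -45058/3 ≈ -15019.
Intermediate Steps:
Q(A, C) = 50*A - 199*C/3 (Q(A, C) = -(-150*A + 199*C)/3 = 50*A - 199*C/3)
-1*12914 + Q(-196, -116) = -1*12914 + (50*(-196) - 199/3*(-116)) = -12914 + (-9800 + 23084/3) = -12914 - 6316/3 = -45058/3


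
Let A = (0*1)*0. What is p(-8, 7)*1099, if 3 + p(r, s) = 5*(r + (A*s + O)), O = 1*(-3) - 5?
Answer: -91217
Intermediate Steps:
A = 0 (A = 0*0 = 0)
O = -8 (O = -3 - 5 = -8)
p(r, s) = -43 + 5*r (p(r, s) = -3 + 5*(r + (0*s - 8)) = -3 + 5*(r + (0 - 8)) = -3 + 5*(r - 8) = -3 + 5*(-8 + r) = -3 + (-40 + 5*r) = -43 + 5*r)
p(-8, 7)*1099 = (-43 + 5*(-8))*1099 = (-43 - 40)*1099 = -83*1099 = -91217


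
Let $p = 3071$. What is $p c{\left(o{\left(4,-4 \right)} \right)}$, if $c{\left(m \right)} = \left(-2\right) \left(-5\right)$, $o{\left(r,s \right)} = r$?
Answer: $30710$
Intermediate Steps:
$c{\left(m \right)} = 10$
$p c{\left(o{\left(4,-4 \right)} \right)} = 3071 \cdot 10 = 30710$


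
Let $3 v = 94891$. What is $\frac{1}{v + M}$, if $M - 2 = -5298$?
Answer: $\frac{3}{79003} \approx 3.7973 \cdot 10^{-5}$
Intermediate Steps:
$v = \frac{94891}{3}$ ($v = \frac{1}{3} \cdot 94891 = \frac{94891}{3} \approx 31630.0$)
$M = -5296$ ($M = 2 - 5298 = -5296$)
$\frac{1}{v + M} = \frac{1}{\frac{94891}{3} - 5296} = \frac{1}{\frac{79003}{3}} = \frac{3}{79003}$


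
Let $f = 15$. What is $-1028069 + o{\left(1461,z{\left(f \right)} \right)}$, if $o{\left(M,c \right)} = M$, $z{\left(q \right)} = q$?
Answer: $-1026608$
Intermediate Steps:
$-1028069 + o{\left(1461,z{\left(f \right)} \right)} = -1028069 + 1461 = -1026608$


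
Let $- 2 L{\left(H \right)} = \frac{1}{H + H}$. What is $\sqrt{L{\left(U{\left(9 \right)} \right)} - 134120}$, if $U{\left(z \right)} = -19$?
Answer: $\frac{i \sqrt{193669261}}{38} \approx 366.22 i$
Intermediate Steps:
$L{\left(H \right)} = - \frac{1}{4 H}$ ($L{\left(H \right)} = - \frac{1}{2 \left(H + H\right)} = - \frac{1}{2 \cdot 2 H} = - \frac{\frac{1}{2} \frac{1}{H}}{2} = - \frac{1}{4 H}$)
$\sqrt{L{\left(U{\left(9 \right)} \right)} - 134120} = \sqrt{- \frac{1}{4 \left(-19\right)} - 134120} = \sqrt{\left(- \frac{1}{4}\right) \left(- \frac{1}{19}\right) - 134120} = \sqrt{\frac{1}{76} - 134120} = \sqrt{- \frac{10193119}{76}} = \frac{i \sqrt{193669261}}{38}$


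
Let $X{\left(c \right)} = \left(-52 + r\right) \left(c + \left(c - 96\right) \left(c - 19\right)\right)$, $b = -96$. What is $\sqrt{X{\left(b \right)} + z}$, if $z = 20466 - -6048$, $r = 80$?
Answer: $\sqrt{642066} \approx 801.29$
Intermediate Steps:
$X{\left(c \right)} = 28 c + 28 \left(-96 + c\right) \left(-19 + c\right)$ ($X{\left(c \right)} = \left(-52 + 80\right) \left(c + \left(c - 96\right) \left(c - 19\right)\right) = 28 \left(c + \left(-96 + c\right) \left(-19 + c\right)\right) = 28 c + 28 \left(-96 + c\right) \left(-19 + c\right)$)
$z = 26514$ ($z = 20466 + 6048 = 26514$)
$\sqrt{X{\left(b \right)} + z} = \sqrt{\left(51072 - -306432 + 28 \left(-96\right)^{2}\right) + 26514} = \sqrt{\left(51072 + 306432 + 28 \cdot 9216\right) + 26514} = \sqrt{\left(51072 + 306432 + 258048\right) + 26514} = \sqrt{615552 + 26514} = \sqrt{642066}$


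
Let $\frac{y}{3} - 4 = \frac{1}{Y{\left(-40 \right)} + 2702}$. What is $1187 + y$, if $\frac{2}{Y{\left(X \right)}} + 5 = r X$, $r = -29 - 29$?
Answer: $\frac{2499970071}{2085044} \approx 1199.0$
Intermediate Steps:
$r = -58$ ($r = -29 - 29 = -58$)
$Y{\left(X \right)} = \frac{2}{-5 - 58 X}$
$y = \frac{25022843}{2085044}$ ($y = 12 + \frac{3}{\frac{2}{-5 - -2320} + 2702} = 12 + \frac{3}{\frac{2}{-5 + 2320} + 2702} = 12 + \frac{3}{\frac{2}{2315} + 2702} = 12 + \frac{3}{\frac{6255132}{2315}} = 12 + 3 \cdot \frac{2315}{6255132} = 12 + \frac{2315}{2085044} = \frac{25022843}{2085044} \approx 12.001$)
$1187 + y = 1187 + \frac{25022843}{2085044} = \frac{2499970071}{2085044}$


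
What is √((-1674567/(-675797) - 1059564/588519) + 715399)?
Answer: √1397066943973549585519986766/44191041627 ≈ 845.81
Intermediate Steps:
√((-1674567/(-675797) - 1059564/588519) + 715399) = √((-1674567*(-1/675797) - 1059564*1/588519) + 715399) = √((1674567/675797 - 353188/196173) + 715399) = √(89821441255/132573124881 + 715399) = √(94842770788183774/132573124881) = √1397066943973549585519986766/44191041627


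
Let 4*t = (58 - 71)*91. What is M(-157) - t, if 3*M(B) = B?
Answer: 2921/12 ≈ 243.42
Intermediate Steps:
M(B) = B/3
t = -1183/4 (t = ((58 - 71)*91)/4 = (-13*91)/4 = (¼)*(-1183) = -1183/4 ≈ -295.75)
M(-157) - t = (⅓)*(-157) - 1*(-1183/4) = -157/3 + 1183/4 = 2921/12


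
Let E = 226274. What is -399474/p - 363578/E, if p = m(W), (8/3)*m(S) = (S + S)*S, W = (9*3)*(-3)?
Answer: -20484368071/247430619 ≈ -82.788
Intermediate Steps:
W = -81 (W = 27*(-3) = -81)
m(S) = 3*S²/4 (m(S) = 3*((S + S)*S)/8 = 3*((2*S)*S)/8 = 3*(2*S²)/8 = 3*S²/4)
p = 19683/4 (p = (¾)*(-81)² = (¾)*6561 = 19683/4 ≈ 4920.8)
-399474/p - 363578/E = -399474/19683/4 - 363578/226274 = -399474*4/19683 - 363578*1/226274 = -177544/2187 - 181789/113137 = -20484368071/247430619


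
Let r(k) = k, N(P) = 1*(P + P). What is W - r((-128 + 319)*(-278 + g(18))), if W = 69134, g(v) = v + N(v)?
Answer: 111918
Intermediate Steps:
N(P) = 2*P (N(P) = 1*(2*P) = 2*P)
g(v) = 3*v (g(v) = v + 2*v = 3*v)
W - r((-128 + 319)*(-278 + g(18))) = 69134 - (-128 + 319)*(-278 + 3*18) = 69134 - 191*(-278 + 54) = 69134 - 191*(-224) = 69134 - 1*(-42784) = 69134 + 42784 = 111918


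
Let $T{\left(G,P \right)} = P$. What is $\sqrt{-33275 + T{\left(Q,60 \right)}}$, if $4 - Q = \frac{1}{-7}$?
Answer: $i \sqrt{33215} \approx 182.25 i$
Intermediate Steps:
$Q = \frac{29}{7}$ ($Q = 4 - \frac{1}{-7} = 4 - - \frac{1}{7} = 4 + \frac{1}{7} = \frac{29}{7} \approx 4.1429$)
$\sqrt{-33275 + T{\left(Q,60 \right)}} = \sqrt{-33275 + 60} = \sqrt{-33215} = i \sqrt{33215}$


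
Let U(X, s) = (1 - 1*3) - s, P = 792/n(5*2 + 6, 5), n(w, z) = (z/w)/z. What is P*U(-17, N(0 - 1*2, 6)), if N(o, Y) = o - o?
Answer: -25344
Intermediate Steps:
n(w, z) = 1/w
P = 12672 (P = 792/(1/(5*2 + 6)) = 792/(1/(10 + 6)) = 792/(1/16) = 792*16 = 12672)
N(o, Y) = 0
U(X, s) = -2 - s (U(X, s) = (1 - 3) - s = -2 - s)
P*U(-17, N(0 - 1*2, 6)) = 12672*(-2 - 1*0) = 12672*(-2 + 0) = 12672*(-2) = -25344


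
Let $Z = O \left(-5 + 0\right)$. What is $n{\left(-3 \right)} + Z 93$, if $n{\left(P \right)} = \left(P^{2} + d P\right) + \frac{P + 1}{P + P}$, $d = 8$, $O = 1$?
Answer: $- \frac{1439}{3} \approx -479.67$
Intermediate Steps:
$Z = -5$ ($Z = 1 \left(-5 + 0\right) = 1 \left(-5\right) = -5$)
$n{\left(P \right)} = P^{2} + 8 P + \frac{1 + P}{2 P}$ ($n{\left(P \right)} = \left(P^{2} + 8 P\right) + \frac{P + 1}{P + P} = \left(P^{2} + 8 P\right) + \frac{1 + P}{2 P} = P^{2} + 8 P + \frac{1 + P}{2 P}$)
$n{\left(-3 \right)} + Z 93 = \left(\frac{1}{2} + \left(-3\right)^{2} + \frac{1}{2 \left(-3\right)} + 8 \left(-3\right)\right) - 465 = \left(\frac{1}{2} + 9 + \frac{1}{2} \left(- \frac{1}{3}\right) - 24\right) - 465 = \left(\frac{1}{2} + 9 - \frac{1}{6} - 24\right) - 465 = - \frac{44}{3} - 465 = - \frac{1439}{3}$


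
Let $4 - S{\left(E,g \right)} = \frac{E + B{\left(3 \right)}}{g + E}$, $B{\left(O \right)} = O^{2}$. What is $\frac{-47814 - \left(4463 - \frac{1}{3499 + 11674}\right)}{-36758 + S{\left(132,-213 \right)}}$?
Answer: $\frac{21416370840}{15056334803} \approx 1.4224$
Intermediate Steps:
$S{\left(E,g \right)} = 4 - \frac{9 + E}{E + g}$ ($S{\left(E,g \right)} = 4 - \frac{E + 3^{2}}{g + E} = 4 - \frac{E + 9}{E + g} = 4 - \frac{9 + E}{E + g}$)
$\frac{-47814 - \left(4463 - \frac{1}{3499 + 11674}\right)}{-36758 + S{\left(132,-213 \right)}} = \frac{-47814 - \left(4463 - \frac{1}{3499 + 11674}\right)}{-36758 + \frac{-9 + 3 \cdot 132 + 4 \left(-213\right)}{132 - 213}} = \frac{-47814 - \left(4463 - \frac{1}{15173}\right)}{-36758 + \frac{-9 + 396 - 852}{-81}} = \frac{-47814 + \left(\left(\frac{1}{15173} + 513\right) - 4976\right)}{-36758 - - \frac{155}{27}} = \frac{-47814 + \left(\frac{7783750}{15173} - 4976\right)}{-36758 + \frac{155}{27}} = \frac{-47814 - \frac{67717098}{15173}}{- \frac{992311}{27}} = \left(- \frac{793198920}{15173}\right) \left(- \frac{27}{992311}\right) = \frac{21416370840}{15056334803}$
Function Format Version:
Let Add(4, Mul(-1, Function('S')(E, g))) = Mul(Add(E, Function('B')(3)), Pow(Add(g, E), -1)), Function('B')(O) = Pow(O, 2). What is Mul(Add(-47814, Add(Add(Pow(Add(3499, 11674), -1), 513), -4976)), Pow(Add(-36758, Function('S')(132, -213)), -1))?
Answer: Rational(21416370840, 15056334803) ≈ 1.4224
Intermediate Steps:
Function('S')(E, g) = Add(4, Mul(-1, Pow(Add(E, g), -1), Add(9, E))) (Function('S')(E, g) = Add(4, Mul(-1, Mul(Add(E, Pow(3, 2)), Pow(Add(g, E), -1)))) = Add(4, Mul(-1, Mul(Add(E, 9), Pow(Add(E, g), -1)))) = Add(4, Mul(-1, Mul(Add(9, E), Pow(Add(E, g), -1)))) = Add(4, Mul(-1, Mul(Pow(Add(E, g), -1), Add(9, E)))) = Add(4, Mul(-1, Pow(Add(E, g), -1), Add(9, E))))
Mul(Add(-47814, Add(Add(Pow(Add(3499, 11674), -1), 513), -4976)), Pow(Add(-36758, Function('S')(132, -213)), -1)) = Mul(Add(-47814, Add(Add(Pow(Add(3499, 11674), -1), 513), -4976)), Pow(Add(-36758, Mul(Pow(Add(132, -213), -1), Add(-9, Mul(3, 132), Mul(4, -213)))), -1)) = Mul(Add(-47814, Add(Add(Pow(15173, -1), 513), -4976)), Pow(Add(-36758, Mul(Pow(-81, -1), Add(-9, 396, -852))), -1)) = Mul(Add(-47814, Add(Add(Rational(1, 15173), 513), -4976)), Pow(Add(-36758, Mul(Rational(-1, 81), -465)), -1)) = Mul(Add(-47814, Add(Rational(7783750, 15173), -4976)), Pow(Add(-36758, Rational(155, 27)), -1)) = Mul(Add(-47814, Rational(-67717098, 15173)), Pow(Rational(-992311, 27), -1)) = Mul(Rational(-793198920, 15173), Rational(-27, 992311)) = Rational(21416370840, 15056334803)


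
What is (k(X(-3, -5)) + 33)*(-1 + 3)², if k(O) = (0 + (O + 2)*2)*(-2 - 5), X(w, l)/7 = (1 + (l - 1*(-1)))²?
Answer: -3508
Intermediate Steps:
X(w, l) = 7*(2 + l)² (X(w, l) = 7*(1 + (l - 1*(-1)))² = 7*(1 + (l + 1))² = 7*(1 + (1 + l))² = 7*(2 + l)²)
k(O) = -28 - 14*O (k(O) = (0 + (2 + O)*2)*(-7) = (0 + (4 + 2*O))*(-7) = (4 + 2*O)*(-7) = -28 - 14*O)
(k(X(-3, -5)) + 33)*(-1 + 3)² = ((-28 - 98*(2 - 5)²) + 33)*(-1 + 3)² = ((-28 - 98*(-3)²) + 33)*2² = ((-28 - 98*9) + 33)*4 = ((-28 - 14*63) + 33)*4 = ((-28 - 882) + 33)*4 = (-910 + 33)*4 = -877*4 = -3508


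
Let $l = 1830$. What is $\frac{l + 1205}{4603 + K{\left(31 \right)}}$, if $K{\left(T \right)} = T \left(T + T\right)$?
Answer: $\frac{607}{1305} \approx 0.46513$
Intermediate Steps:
$K{\left(T \right)} = 2 T^{2}$ ($K{\left(T \right)} = T 2 T = 2 T^{2}$)
$\frac{l + 1205}{4603 + K{\left(31 \right)}} = \frac{1830 + 1205}{4603 + 2 \cdot 31^{2}} = \frac{3035}{4603 + 2 \cdot 961} = \frac{3035}{4603 + 1922} = \frac{3035}{6525} = 3035 \cdot \frac{1}{6525} = \frac{607}{1305}$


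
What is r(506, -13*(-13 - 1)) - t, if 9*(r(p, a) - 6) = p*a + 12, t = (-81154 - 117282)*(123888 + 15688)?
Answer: 249272220382/9 ≈ 2.7697e+10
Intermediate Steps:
t = -27696903136 (t = -198436*139576 = -27696903136)
r(p, a) = 22/3 + a*p/9 (r(p, a) = 6 + (p*a + 12)/9 = 6 + (a*p + 12)/9 = 6 + (12 + a*p)/9 = 6 + (4/3 + a*p/9) = 22/3 + a*p/9)
r(506, -13*(-13 - 1)) - t = (22/3 + (⅑)*(-13*(-13 - 1))*506) - 1*(-27696903136) = (22/3 + (⅑)*(-13*(-14))*506) + 27696903136 = (22/3 + (⅑)*182*506) + 27696903136 = (22/3 + 92092/9) + 27696903136 = 92158/9 + 27696903136 = 249272220382/9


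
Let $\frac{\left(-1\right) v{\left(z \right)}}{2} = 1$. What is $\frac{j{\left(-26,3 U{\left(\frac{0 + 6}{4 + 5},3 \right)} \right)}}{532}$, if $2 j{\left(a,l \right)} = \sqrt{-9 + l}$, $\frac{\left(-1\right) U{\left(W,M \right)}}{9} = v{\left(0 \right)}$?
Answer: $\frac{3 \sqrt{5}}{1064} \approx 0.0063047$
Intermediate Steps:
$v{\left(z \right)} = -2$ ($v{\left(z \right)} = \left(-2\right) 1 = -2$)
$U{\left(W,M \right)} = 18$ ($U{\left(W,M \right)} = \left(-9\right) \left(-2\right) = 18$)
$j{\left(a,l \right)} = \frac{\sqrt{-9 + l}}{2}$
$\frac{j{\left(-26,3 U{\left(\frac{0 + 6}{4 + 5},3 \right)} \right)}}{532} = \frac{\frac{1}{2} \sqrt{-9 + 3 \cdot 18}}{532} = \frac{\sqrt{-9 + 54}}{2} \cdot \frac{1}{532} = \frac{\sqrt{45}}{2} \cdot \frac{1}{532} = \frac{3 \sqrt{5}}{2} \cdot \frac{1}{532} = \frac{3 \sqrt{5}}{1064}$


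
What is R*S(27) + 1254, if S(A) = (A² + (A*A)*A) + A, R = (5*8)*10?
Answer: 8176854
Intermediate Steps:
R = 400 (R = 40*10 = 400)
S(A) = A + A² + A³ (S(A) = (A² + A²*A) + A = (A² + A³) + A = A + A² + A³)
R*S(27) + 1254 = 400*(27*(1 + 27 + 27²)) + 1254 = 400*(27*(1 + 27 + 729)) + 1254 = 400*(27*757) + 1254 = 400*20439 + 1254 = 8175600 + 1254 = 8176854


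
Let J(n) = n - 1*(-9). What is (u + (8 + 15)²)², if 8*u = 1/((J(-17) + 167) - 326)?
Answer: 499485668049/1784896 ≈ 2.7984e+5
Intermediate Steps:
J(n) = 9 + n (J(n) = n + 9 = 9 + n)
u = -1/1336 (u = 1/(8*(((9 - 17) + 167) - 326)) = 1/(8*((-8 + 167) - 326)) = 1/(8*(159 - 326)) = (⅛)/(-167) = (⅛)*(-1/167) = -1/1336 ≈ -0.00074850)
(u + (8 + 15)²)² = (-1/1336 + (8 + 15)²)² = (-1/1336 + 23²)² = (-1/1336 + 529)² = (706743/1336)² = 499485668049/1784896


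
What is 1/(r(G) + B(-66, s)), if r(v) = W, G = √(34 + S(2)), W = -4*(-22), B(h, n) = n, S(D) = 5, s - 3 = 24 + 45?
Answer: 1/160 ≈ 0.0062500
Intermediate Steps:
s = 72 (s = 3 + (24 + 45) = 3 + 69 = 72)
W = 88
G = √39 (G = √(34 + 5) = √39 ≈ 6.2450)
r(v) = 88
1/(r(G) + B(-66, s)) = 1/(88 + 72) = 1/160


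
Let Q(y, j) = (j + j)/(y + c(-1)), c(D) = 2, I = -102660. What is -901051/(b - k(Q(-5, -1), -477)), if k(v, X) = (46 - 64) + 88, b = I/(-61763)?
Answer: 55651612913/4220750 ≈ 13185.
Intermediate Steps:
b = 102660/61763 (b = -102660/(-61763) = -102660*(-1/61763) = 102660/61763 ≈ 1.6622)
Q(y, j) = 2*j/(2 + y) (Q(y, j) = (j + j)/(y + 2) = (2*j)/(2 + y) = 2*j/(2 + y))
k(v, X) = 70 (k(v, X) = -18 + 88 = 70)
-901051/(b - k(Q(-5, -1), -477)) = -901051/(102660/61763 - 1*70) = -901051/(102660/61763 - 70) = -901051/(-4220750/61763) = -901051*(-61763/4220750) = 55651612913/4220750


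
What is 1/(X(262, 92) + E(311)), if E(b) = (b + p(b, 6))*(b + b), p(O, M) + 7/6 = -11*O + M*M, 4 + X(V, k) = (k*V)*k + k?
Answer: 3/914707 ≈ 3.2797e-6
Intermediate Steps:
X(V, k) = -4 + k + V*k**2 (X(V, k) = -4 + ((k*V)*k + k) = -4 + ((V*k)*k + k) = -4 + (V*k**2 + k) = -4 + (k + V*k**2) = -4 + k + V*k**2)
p(O, M) = -7/6 + M**2 - 11*O (p(O, M) = -7/6 + (-11*O + M*M) = -7/6 + (-11*O + M**2) = -7/6 + (M**2 - 11*O) = -7/6 + M**2 - 11*O)
E(b) = 2*b*(209/6 - 10*b) (E(b) = (b + (-7/6 + 6**2 - 11*b))*(b + b) = (b + (-7/6 + 36 - 11*b))*(2*b) = (b + (209/6 - 11*b))*(2*b) = (209/6 - 10*b)*(2*b) = 2*b*(209/6 - 10*b))
1/(X(262, 92) + E(311)) = 1/((-4 + 92 + 262*92**2) + (1/3)*311*(209 - 60*311)) = 1/((-4 + 92 + 262*8464) + (1/3)*311*(209 - 18660)) = 1/((-4 + 92 + 2217568) + (1/3)*311*(-18451)) = 1/(2217656 - 5738261/3) = 1/(914707/3) = 3/914707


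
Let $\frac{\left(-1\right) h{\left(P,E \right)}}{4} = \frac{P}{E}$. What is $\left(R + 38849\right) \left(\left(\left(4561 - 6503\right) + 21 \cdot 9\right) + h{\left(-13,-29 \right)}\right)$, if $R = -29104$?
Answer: $- \frac{495913305}{29} \approx -1.71 \cdot 10^{7}$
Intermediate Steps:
$h{\left(P,E \right)} = - \frac{4 P}{E}$ ($h{\left(P,E \right)} = - 4 \frac{P}{E} = - \frac{4 P}{E}$)
$\left(R + 38849\right) \left(\left(\left(4561 - 6503\right) + 21 \cdot 9\right) + h{\left(-13,-29 \right)}\right) = \left(-29104 + 38849\right) \left(\left(\left(4561 - 6503\right) + 21 \cdot 9\right) - - \frac{52}{-29}\right) = 9745 \left(\left(-1942 + 189\right) - \left(-52\right) \left(- \frac{1}{29}\right)\right) = 9745 \left(-1753 - \frac{52}{29}\right) = 9745 \left(- \frac{50889}{29}\right) = - \frac{495913305}{29}$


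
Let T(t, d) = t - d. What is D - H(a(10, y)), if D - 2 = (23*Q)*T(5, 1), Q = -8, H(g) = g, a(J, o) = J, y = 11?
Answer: -744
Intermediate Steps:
D = -734 (D = 2 + (23*(-8))*(5 - 1*1) = 2 - 184*(5 - 1) = 2 - 184*4 = 2 - 736 = -734)
D - H(a(10, y)) = -734 - 1*10 = -734 - 10 = -744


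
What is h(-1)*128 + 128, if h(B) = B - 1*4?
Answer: -512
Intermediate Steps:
h(B) = -4 + B (h(B) = B - 4 = -4 + B)
h(-1)*128 + 128 = (-4 - 1)*128 + 128 = -5*128 + 128 = -640 + 128 = -512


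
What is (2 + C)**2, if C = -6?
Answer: 16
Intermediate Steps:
(2 + C)**2 = (2 - 6)**2 = (-4)**2 = 16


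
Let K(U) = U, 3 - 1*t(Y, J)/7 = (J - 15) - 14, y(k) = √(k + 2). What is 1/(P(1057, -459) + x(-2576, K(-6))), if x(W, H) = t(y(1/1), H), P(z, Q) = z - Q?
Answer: 1/1782 ≈ 0.00056117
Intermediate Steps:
y(k) = √(2 + k)
t(Y, J) = 224 - 7*J (t(Y, J) = 21 - 7*((J - 15) - 14) = 21 - 7*((-15 + J) - 14) = 21 - 7*(-29 + J) = 21 + (203 - 7*J) = 224 - 7*J)
x(W, H) = 224 - 7*H
1/(P(1057, -459) + x(-2576, K(-6))) = 1/((1057 - 1*(-459)) + (224 - 7*(-6))) = 1/((1057 + 459) + (224 + 42)) = 1/(1516 + 266) = 1/1782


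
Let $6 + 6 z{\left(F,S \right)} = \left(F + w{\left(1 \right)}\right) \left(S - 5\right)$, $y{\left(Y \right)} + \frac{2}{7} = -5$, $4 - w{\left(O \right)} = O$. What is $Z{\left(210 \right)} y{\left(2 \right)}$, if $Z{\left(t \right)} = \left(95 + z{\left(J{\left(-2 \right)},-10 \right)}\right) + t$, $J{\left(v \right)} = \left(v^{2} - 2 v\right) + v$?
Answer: $- \frac{20831}{14} \approx -1487.9$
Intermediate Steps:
$w{\left(O \right)} = 4 - O$
$y{\left(Y \right)} = - \frac{37}{7}$ ($y{\left(Y \right)} = - \frac{2}{7} - 5 = - \frac{37}{7}$)
$J{\left(v \right)} = v^{2} - v$
$z{\left(F,S \right)} = -1 + \frac{\left(-5 + S\right) \left(3 + F\right)}{6}$ ($z{\left(F,S \right)} = -1 + \frac{\left(F + \left(4 - 1\right)\right) \left(S - 5\right)}{6} = -1 + \frac{\left(F + \left(4 - 1\right)\right) \left(-5 + S\right)}{6} = -1 + \frac{\left(F + 3\right) \left(-5 + S\right)}{6} = -1 + \frac{\left(3 + F\right) \left(-5 + S\right)}{6} = -1 + \frac{\left(-5 + S\right) \left(3 + F\right)}{6}$)
$Z{\left(t \right)} = \frac{143}{2} + t$ ($Z{\left(t \right)} = \left(95 + \left(- \frac{7}{2} + \frac{1}{2} \left(-10\right) - \frac{5 \left(- 2 \left(-1 - 2\right)\right)}{6} + \frac{1}{6} \left(- 2 \left(-1 - 2\right)\right) \left(-10\right)\right)\right) + t = \left(95 - \left(\frac{17}{2} - \frac{1}{6} \left(\left(-2\right) \left(-3\right)\right) \left(-10\right) + \frac{5}{6} \left(-2\right) \left(-3\right)\right)\right) + t = \left(95 - \left(\frac{27}{2} + 10\right)\right) + t = \left(95 - \frac{47}{2}\right) + t = \frac{143}{2} + t$)
$Z{\left(210 \right)} y{\left(2 \right)} = \left(\frac{143}{2} + 210\right) \left(- \frac{37}{7}\right) = \frac{563}{2} \left(- \frac{37}{7}\right) = - \frac{20831}{14}$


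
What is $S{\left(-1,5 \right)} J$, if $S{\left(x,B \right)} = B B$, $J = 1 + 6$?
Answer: $175$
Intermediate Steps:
$J = 7$
$S{\left(x,B \right)} = B^{2}$
$S{\left(-1,5 \right)} J = 5^{2} \cdot 7 = 25 \cdot 7 = 175$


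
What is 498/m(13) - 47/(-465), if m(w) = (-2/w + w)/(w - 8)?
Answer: 15059899/77655 ≈ 193.93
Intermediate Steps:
m(w) = (w - 2/w)/(-8 + w)
498/m(13) - 47/(-465) = 498/(((-2 + 13²)/(13*(-8 + 13)))) - 47/(-465) = 498/(((1/13)*(-2 + 169)/5)) - 47*(-1/465) = 498/(((1/13)*(⅕)*167)) + 47/465 = 498/(167/65) + 47/465 = 498*(65/167) + 47/465 = 32370/167 + 47/465 = 15059899/77655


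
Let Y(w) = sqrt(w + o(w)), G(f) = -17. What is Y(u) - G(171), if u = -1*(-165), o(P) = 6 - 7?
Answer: 17 + 2*sqrt(41) ≈ 29.806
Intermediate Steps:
o(P) = -1
u = 165
Y(w) = sqrt(-1 + w) (Y(w) = sqrt(w - 1) = sqrt(-1 + w))
Y(u) - G(171) = sqrt(-1 + 165) - 1*(-17) = sqrt(164) + 17 = 2*sqrt(41) + 17 = 17 + 2*sqrt(41)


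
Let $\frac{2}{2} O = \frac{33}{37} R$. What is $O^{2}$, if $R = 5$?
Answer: $\frac{27225}{1369} \approx 19.887$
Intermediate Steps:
$O = \frac{165}{37}$ ($O = \frac{33}{37} \cdot 5 = \frac{165}{37} \approx 4.4595$)
$O^{2} = \left(\frac{165}{37}\right)^{2} = \frac{27225}{1369}$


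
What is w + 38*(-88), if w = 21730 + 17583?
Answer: 35969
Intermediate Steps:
w = 39313
w + 38*(-88) = 39313 + 38*(-88) = 39313 - 3344 = 35969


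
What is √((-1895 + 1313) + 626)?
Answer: 2*√11 ≈ 6.6332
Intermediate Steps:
√((-1895 + 1313) + 626) = √(-582 + 626) = √44 = 2*√11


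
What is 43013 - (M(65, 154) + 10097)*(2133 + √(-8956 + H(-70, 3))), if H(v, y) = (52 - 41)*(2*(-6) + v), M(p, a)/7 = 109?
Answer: -23121367 - 10860*I*√9858 ≈ -2.3121e+7 - 1.0783e+6*I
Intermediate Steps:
M(p, a) = 763 (M(p, a) = 7*109 = 763)
H(v, y) = -132 + 11*v (H(v, y) = 11*(-12 + v) = -132 + 11*v)
43013 - (M(65, 154) + 10097)*(2133 + √(-8956 + H(-70, 3))) = 43013 - (763 + 10097)*(2133 + √(-8956 + (-132 + 11*(-70)))) = 43013 - 10860*(2133 + √(-8956 + (-132 - 770))) = 43013 - 10860*(2133 + √(-8956 - 902)) = 43013 - 10860*(2133 + √(-9858)) = 43013 - 10860*(2133 + I*√9858) = 43013 - (23164380 + 10860*I*√9858) = 43013 + (-23164380 - 10860*I*√9858) = -23121367 - 10860*I*√9858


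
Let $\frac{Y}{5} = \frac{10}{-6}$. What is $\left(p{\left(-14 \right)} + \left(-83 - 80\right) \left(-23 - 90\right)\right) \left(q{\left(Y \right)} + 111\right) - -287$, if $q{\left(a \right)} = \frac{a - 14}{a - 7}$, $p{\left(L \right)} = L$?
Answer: $\frac{95222267}{46} \approx 2.0701 \cdot 10^{6}$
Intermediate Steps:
$Y = - \frac{25}{3}$ ($Y = 5 \frac{10}{-6} = 5 \cdot 10 \left(- \frac{1}{6}\right) = 5 \left(- \frac{5}{3}\right) = - \frac{25}{3} \approx -8.3333$)
$q{\left(a \right)} = \frac{-14 + a}{-7 + a}$
$\left(p{\left(-14 \right)} + \left(-83 - 80\right) \left(-23 - 90\right)\right) \left(q{\left(Y \right)} + 111\right) - -287 = \left(-14 + \left(-83 - 80\right) \left(-23 - 90\right)\right) \left(\frac{-14 - \frac{25}{3}}{-7 - \frac{25}{3}} + 111\right) - -287 = \left(-14 - -18419\right) \left(\frac{1}{- \frac{46}{3}} \left(- \frac{67}{3}\right) + 111\right) + 287 = \left(-14 + 18419\right) \left(\left(- \frac{3}{46}\right) \left(- \frac{67}{3}\right) + 111\right) + 287 = 18405 \left(\frac{67}{46} + 111\right) + 287 = 18405 \cdot \frac{5173}{46} + 287 = \frac{95209065}{46} + 287 = \frac{95222267}{46}$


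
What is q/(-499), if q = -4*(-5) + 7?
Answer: -27/499 ≈ -0.054108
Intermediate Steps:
q = 27 (q = 20 + 7 = 27)
q/(-499) = 27/(-499) = 27*(-1/499) = -27/499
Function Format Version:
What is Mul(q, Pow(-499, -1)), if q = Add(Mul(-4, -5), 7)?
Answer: Rational(-27, 499) ≈ -0.054108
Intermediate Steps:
q = 27 (q = Add(20, 7) = 27)
Mul(q, Pow(-499, -1)) = Mul(27, Pow(-499, -1)) = Mul(27, Rational(-1, 499)) = Rational(-27, 499)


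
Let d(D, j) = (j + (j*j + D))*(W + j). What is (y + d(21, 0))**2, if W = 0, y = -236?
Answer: 55696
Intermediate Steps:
d(D, j) = j*(D + j + j**2) (d(D, j) = (j + (j*j + D))*(0 + j) = (j + (j**2 + D))*j = (j + (D + j**2))*j = (D + j + j**2)*j = j*(D + j + j**2))
(y + d(21, 0))**2 = (-236 + 0*(21 + 0 + 0**2))**2 = (-236 + 0*(21 + 0 + 0))**2 = (-236 + 0*21)**2 = (-236 + 0)**2 = (-236)**2 = 55696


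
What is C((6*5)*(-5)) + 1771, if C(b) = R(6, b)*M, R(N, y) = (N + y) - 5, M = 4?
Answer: 1175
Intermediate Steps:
R(N, y) = -5 + N + y
C(b) = 4 + 4*b (C(b) = (-5 + 6 + b)*4 = (1 + b)*4 = 4 + 4*b)
C((6*5)*(-5)) + 1771 = (4 + 4*((6*5)*(-5))) + 1771 = (4 + 4*(30*(-5))) + 1771 = (4 + 4*(-150)) + 1771 = (4 - 600) + 1771 = -596 + 1771 = 1175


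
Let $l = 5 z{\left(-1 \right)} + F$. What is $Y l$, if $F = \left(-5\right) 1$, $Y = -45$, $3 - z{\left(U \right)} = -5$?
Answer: $-1575$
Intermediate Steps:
$z{\left(U \right)} = 8$ ($z{\left(U \right)} = 3 - -5 = 3 + 5 = 8$)
$F = -5$
$l = 35$ ($l = 5 \cdot 8 - 5 = 40 - 5 = 35$)
$Y l = \left(-45\right) 35 = -1575$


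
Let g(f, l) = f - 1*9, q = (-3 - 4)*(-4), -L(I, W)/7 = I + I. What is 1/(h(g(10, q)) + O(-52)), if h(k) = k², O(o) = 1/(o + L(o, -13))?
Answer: 676/677 ≈ 0.99852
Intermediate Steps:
L(I, W) = -14*I (L(I, W) = -7*(I + I) = -14*I)
q = 28 (q = -7*(-4) = 28)
g(f, l) = -9 + f (g(f, l) = f - 9 = -9 + f)
O(o) = -1/(13*o) (O(o) = 1/(o - 14*o) = 1/(-13*o) = -1/(13*o))
1/(h(g(10, q)) + O(-52)) = 1/((-9 + 10)² - 1/13/(-52)) = 1/(1² - 1/13*(-1/52)) = 1/(1 + 1/676) = 1/(677/676) = 676/677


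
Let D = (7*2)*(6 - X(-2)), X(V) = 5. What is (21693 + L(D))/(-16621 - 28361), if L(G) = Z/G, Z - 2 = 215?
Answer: -43417/89964 ≈ -0.48260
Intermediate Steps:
Z = 217 (Z = 2 + 215 = 217)
D = 14 (D = (7*2)*(6 - 1*5) = 14*(6 - 5) = 14*1 = 14)
L(G) = 217/G
(21693 + L(D))/(-16621 - 28361) = (21693 + 217/14)/(-16621 - 28361) = (21693 + 217*(1/14))/(-44982) = (21693 + 31/2)*(-1/44982) = (43417/2)*(-1/44982) = -43417/89964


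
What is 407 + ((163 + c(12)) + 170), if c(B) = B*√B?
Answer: 740 + 24*√3 ≈ 781.57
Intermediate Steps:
c(B) = B^(3/2)
407 + ((163 + c(12)) + 170) = 407 + ((163 + 12^(3/2)) + 170) = 407 + ((163 + 24*√3) + 170) = 407 + (333 + 24*√3) = 740 + 24*√3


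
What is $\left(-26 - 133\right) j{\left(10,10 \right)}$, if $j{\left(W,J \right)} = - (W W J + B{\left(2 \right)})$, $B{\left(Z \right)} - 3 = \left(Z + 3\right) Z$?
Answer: $161067$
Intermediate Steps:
$B{\left(Z \right)} = 3 + Z \left(3 + Z\right)$ ($B{\left(Z \right)} = 3 + \left(Z + 3\right) Z = 3 + \left(3 + Z\right) Z = 3 + Z \left(3 + Z\right)$)
$j{\left(W,J \right)} = -13 - J W^{2}$ ($j{\left(W,J \right)} = - (W W J + \left(3 + 2^{2} + 3 \cdot 2\right)) = - (W^{2} J + \left(3 + 4 + 6\right)) = - (J W^{2} + 13) = - (13 + J W^{2}) = -13 - J W^{2}$)
$\left(-26 - 133\right) j{\left(10,10 \right)} = \left(-26 - 133\right) \left(-13 - 10 \cdot 10^{2}\right) = - 159 \left(-13 - 10 \cdot 100\right) = - 159 \left(-13 - 1000\right) = \left(-159\right) \left(-1013\right) = 161067$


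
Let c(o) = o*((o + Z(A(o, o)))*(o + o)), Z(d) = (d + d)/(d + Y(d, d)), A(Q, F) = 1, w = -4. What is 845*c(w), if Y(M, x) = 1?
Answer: -81120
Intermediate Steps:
Z(d) = 2*d/(1 + d) (Z(d) = (d + d)/(d + 1) = (2*d)/(1 + d) = 2*d/(1 + d))
c(o) = 2*o**2*(1 + o) (c(o) = o*((o + 2*1/(1 + 1))*(o + o)) = o*((o + 2*1/2)*(2*o)) = o*((o + 2*1*(1/2))*(2*o)) = o*((o + 1)*(2*o)) = o*((1 + o)*(2*o)) = o*(2*o*(1 + o)) = 2*o**2*(1 + o))
845*c(w) = 845*(2*(-4)**2*(1 - 4)) = 845*(2*16*(-3)) = 845*(-96) = -81120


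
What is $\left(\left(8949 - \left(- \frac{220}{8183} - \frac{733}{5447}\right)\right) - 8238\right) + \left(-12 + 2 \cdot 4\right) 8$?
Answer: $\frac{30272128358}{44572801} \approx 679.16$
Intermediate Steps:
$\left(\left(8949 - \left(- \frac{220}{8183} - \frac{733}{5447}\right)\right) - 8238\right) + \left(-12 + 2 \cdot 4\right) 8 = \left(\left(8949 - \left(\left(-220\right) \frac{1}{8183} - \frac{733}{5447}\right)\right) - 8238\right) + \left(-12 + 8\right) 8 = \left(\left(8949 - \left(- \frac{220}{8183} - \frac{733}{5447}\right)\right) - 8238\right) - 32 = \left(\left(8949 - - \frac{7196479}{44572801}\right) - 8238\right) - 32 = \left(\left(8949 + \frac{7196479}{44572801}\right) - 8238\right) - 32 = \left(\frac{398889192628}{44572801} - 8238\right) - 32 = \frac{31698457990}{44572801} - 32 = \frac{30272128358}{44572801}$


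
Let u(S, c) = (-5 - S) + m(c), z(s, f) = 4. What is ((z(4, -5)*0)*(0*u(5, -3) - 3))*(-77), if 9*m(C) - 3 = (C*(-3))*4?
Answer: 0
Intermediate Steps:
m(C) = ⅓ - 4*C/3 (m(C) = ⅓ + ((C*(-3))*4)/9 = ⅓ + (-3*C*4)/9 = ⅓ + (-12*C)/9 = ⅓ - 4*C/3)
u(S, c) = -14/3 - S - 4*c/3 (u(S, c) = (-5 - S) + (⅓ - 4*c/3) = -14/3 - S - 4*c/3)
((z(4, -5)*0)*(0*u(5, -3) - 3))*(-77) = ((4*0)*(0*(-14/3 - 1*5 - 4/3*(-3)) - 3))*(-77) = (0*(0*(-14/3 - 5 + 4) - 3))*(-77) = (0*(0*(-17/3) - 3))*(-77) = (0*(0 - 3))*(-77) = (0*(-3))*(-77) = 0*(-77) = 0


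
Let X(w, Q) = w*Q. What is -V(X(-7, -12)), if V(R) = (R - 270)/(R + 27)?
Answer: 62/37 ≈ 1.6757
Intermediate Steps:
X(w, Q) = Q*w
V(R) = (-270 + R)/(27 + R)
-V(X(-7, -12)) = -(-270 - 12*(-7))/(27 - 12*(-7)) = -(-270 + 84)/(27 + 84) = -(-186)/111 = -1*(-62/37) = 62/37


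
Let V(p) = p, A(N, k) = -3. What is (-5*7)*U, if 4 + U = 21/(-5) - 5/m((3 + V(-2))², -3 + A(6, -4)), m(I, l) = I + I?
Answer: 749/2 ≈ 374.50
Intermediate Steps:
m(I, l) = 2*I
U = -107/10 (U = -4 + (21/(-5) - 5*1/(2*(3 - 2)²)) = -4 + (21*(-⅕) - 5/(2*1²)) = -4 + (-21/5 - 5/(2*1)) = -4 + (-21/5 - 5/2) = -4 - 67/10 = -107/10 ≈ -10.700)
(-5*7)*U = -5*7*(-107/10) = -35*(-107/10) = 749/2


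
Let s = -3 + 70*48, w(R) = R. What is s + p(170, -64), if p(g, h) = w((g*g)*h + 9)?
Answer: -1846234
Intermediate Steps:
p(g, h) = 9 + h*g**2 (p(g, h) = (g*g)*h + 9 = g**2*h + 9 = h*g**2 + 9 = 9 + h*g**2)
s = 3357 (s = -3 + 3360 = 3357)
s + p(170, -64) = 3357 + (9 - 64*170**2) = 3357 + (9 - 64*28900) = 3357 + (9 - 1849600) = 3357 - 1849591 = -1846234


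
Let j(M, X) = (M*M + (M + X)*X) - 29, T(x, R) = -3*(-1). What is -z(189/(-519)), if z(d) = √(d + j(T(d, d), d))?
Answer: -I*√638207/173 ≈ -4.6178*I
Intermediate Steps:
T(x, R) = 3
j(M, X) = -29 + M² + X*(M + X) (j(M, X) = (M² + X*(M + X)) - 29 = -29 + M² + X*(M + X))
z(d) = √(-20 + d² + 4*d) (z(d) = √(d + (-29 + 3² + d² + 3*d)) = √(d + (-29 + 9 + d² + 3*d)) = √(d + (-20 + d² + 3*d)) = √(-20 + d² + 4*d))
-z(189/(-519)) = -√(-20 + (189/(-519))² + 4*(189/(-519))) = -√(-20 + (189*(-1/519))² + 4*(189*(-1/519))) = -√(-20 + (-63/173)² + 4*(-63/173)) = -√(-20 + 3969/29929 - 252/173) = -√(-638207/29929) = -I*√638207/173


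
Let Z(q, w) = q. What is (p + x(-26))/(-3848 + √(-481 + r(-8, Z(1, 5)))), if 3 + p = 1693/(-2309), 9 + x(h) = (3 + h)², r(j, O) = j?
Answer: -241423520/1799512223 - 62740*I*√489/1799512223 ≈ -0.13416 - 0.00077098*I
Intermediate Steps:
x(h) = -9 + (3 + h)²
p = -8620/2309 (p = -3 + 1693/(-2309) = -3 + 1693*(-1/2309) = -3 - 1693/2309 = -8620/2309 ≈ -3.7332)
(p + x(-26))/(-3848 + √(-481 + r(-8, Z(1, 5)))) = (-8620/2309 - 26*(6 - 26))/(-3848 + √(-481 - 8)) = (-8620/2309 - 26*(-20))/(-3848 + √(-489)) = (-8620/2309 + 520)/(-3848 + I*√489) = 1192060/(2309*(-3848 + I*√489))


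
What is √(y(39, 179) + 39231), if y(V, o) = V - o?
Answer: √39091 ≈ 197.71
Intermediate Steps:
√(y(39, 179) + 39231) = √((39 - 1*179) + 39231) = √((39 - 179) + 39231) = √(-140 + 39231) = √39091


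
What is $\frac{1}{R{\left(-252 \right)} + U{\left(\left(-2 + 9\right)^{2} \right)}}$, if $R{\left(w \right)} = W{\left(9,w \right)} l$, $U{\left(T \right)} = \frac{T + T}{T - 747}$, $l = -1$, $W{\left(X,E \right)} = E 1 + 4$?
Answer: $\frac{349}{86503} \approx 0.0040345$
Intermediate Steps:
$W{\left(X,E \right)} = 4 + E$ ($W{\left(X,E \right)} = E + 4 = 4 + E$)
$U{\left(T \right)} = \frac{2 T}{-747 + T}$
$R{\left(w \right)} = -4 - w$ ($R{\left(w \right)} = \left(4 + w\right) \left(-1\right) = -4 - w$)
$\frac{1}{R{\left(-252 \right)} + U{\left(\left(-2 + 9\right)^{2} \right)}} = \frac{1}{\left(-4 - -252\right) + \frac{2 \left(-2 + 9\right)^{2}}{-747 + \left(-2 + 9\right)^{2}}} = \frac{1}{\left(-4 + 252\right) + \frac{2 \cdot 7^{2}}{-747 + 7^{2}}} = \frac{1}{248 + 2 \cdot 49 \frac{1}{-747 + 49}} = \frac{1}{248 + 2 \cdot 49 \frac{1}{-698}} = \frac{1}{248 + 2 \cdot 49 \left(- \frac{1}{698}\right)} = \frac{1}{248 - \frac{49}{349}} = \frac{1}{\frac{86503}{349}} = \frac{349}{86503}$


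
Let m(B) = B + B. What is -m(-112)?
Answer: 224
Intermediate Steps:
m(B) = 2*B
-m(-112) = -2*(-112) = -1*(-224) = 224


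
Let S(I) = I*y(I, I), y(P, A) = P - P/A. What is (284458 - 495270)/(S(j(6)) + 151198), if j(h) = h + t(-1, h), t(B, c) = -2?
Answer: -105406/75605 ≈ -1.3942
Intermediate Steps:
j(h) = -2 + h (j(h) = h - 2 = -2 + h)
y(P, A) = P - P/A
S(I) = I*(-1 + I) (S(I) = I*(I - I/I) = I*(I - 1) = I*(-1 + I))
(284458 - 495270)/(S(j(6)) + 151198) = (284458 - 495270)/((-2 + 6)*(-1 + (-2 + 6)) + 151198) = -210812/(4*(-1 + 4) + 151198) = -210812/(4*3 + 151198) = -210812/(12 + 151198) = -210812/151210 = -210812*1/151210 = -105406/75605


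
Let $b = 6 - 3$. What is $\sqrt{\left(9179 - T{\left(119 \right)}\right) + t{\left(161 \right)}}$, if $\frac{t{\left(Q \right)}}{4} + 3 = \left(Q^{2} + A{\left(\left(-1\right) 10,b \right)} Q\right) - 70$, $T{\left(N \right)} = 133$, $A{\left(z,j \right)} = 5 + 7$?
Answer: $\sqrt{120166} \approx 346.65$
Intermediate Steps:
$b = 3$
$A{\left(z,j \right)} = 12$
$t{\left(Q \right)} = -292 + 4 Q^{2} + 48 Q$ ($t{\left(Q \right)} = -12 + 4 \left(\left(Q^{2} + 12 Q\right) - 70\right) = -12 + 4 \left(-70 + Q^{2} + 12 Q\right) = -12 + \left(-280 + 4 Q^{2} + 48 Q\right) = -292 + 4 Q^{2} + 48 Q$)
$\sqrt{\left(9179 - T{\left(119 \right)}\right) + t{\left(161 \right)}} = \sqrt{\left(9179 - 133\right) + \left(-292 + 4 \cdot 161^{2} + 48 \cdot 161\right)} = \sqrt{\left(9179 - 133\right) + \left(-292 + 4 \cdot 25921 + 7728\right)} = \sqrt{9046 + \left(-292 + 103684 + 7728\right)} = \sqrt{9046 + 111120} = \sqrt{120166}$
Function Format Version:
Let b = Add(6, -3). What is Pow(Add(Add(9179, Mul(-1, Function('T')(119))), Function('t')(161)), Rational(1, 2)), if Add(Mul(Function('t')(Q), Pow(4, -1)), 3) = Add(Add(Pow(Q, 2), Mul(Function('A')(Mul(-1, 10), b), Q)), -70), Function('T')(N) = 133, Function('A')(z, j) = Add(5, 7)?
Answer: Pow(120166, Rational(1, 2)) ≈ 346.65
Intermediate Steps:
b = 3
Function('A')(z, j) = 12
Function('t')(Q) = Add(-292, Mul(4, Pow(Q, 2)), Mul(48, Q)) (Function('t')(Q) = Add(-12, Mul(4, Add(Add(Pow(Q, 2), Mul(12, Q)), -70))) = Add(-12, Mul(4, Add(-70, Pow(Q, 2), Mul(12, Q)))) = Add(-12, Add(-280, Mul(4, Pow(Q, 2)), Mul(48, Q))) = Add(-292, Mul(4, Pow(Q, 2)), Mul(48, Q)))
Pow(Add(Add(9179, Mul(-1, Function('T')(119))), Function('t')(161)), Rational(1, 2)) = Pow(Add(Add(9179, Mul(-1, 133)), Add(-292, Mul(4, Pow(161, 2)), Mul(48, 161))), Rational(1, 2)) = Pow(Add(Add(9179, -133), Add(-292, Mul(4, 25921), 7728)), Rational(1, 2)) = Pow(Add(9046, Add(-292, 103684, 7728)), Rational(1, 2)) = Pow(Add(9046, 111120), Rational(1, 2)) = Pow(120166, Rational(1, 2))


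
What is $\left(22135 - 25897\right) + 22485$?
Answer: $18723$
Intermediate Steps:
$\left(22135 - 25897\right) + 22485 = -3762 + 22485 = 18723$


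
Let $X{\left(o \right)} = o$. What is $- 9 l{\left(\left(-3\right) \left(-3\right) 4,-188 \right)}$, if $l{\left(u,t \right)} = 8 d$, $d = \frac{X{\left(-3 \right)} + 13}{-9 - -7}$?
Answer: $360$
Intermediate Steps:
$d = -5$ ($d = \frac{-3 + 13}{-9 - -7} = \frac{10}{-9 + 7} = \frac{10}{-2} = 10 \left(- \frac{1}{2}\right) = -5$)
$l{\left(u,t \right)} = -40$ ($l{\left(u,t \right)} = 8 \left(-5\right) = -40$)
$- 9 l{\left(\left(-3\right) \left(-3\right) 4,-188 \right)} = \left(-9\right) \left(-40\right) = 360$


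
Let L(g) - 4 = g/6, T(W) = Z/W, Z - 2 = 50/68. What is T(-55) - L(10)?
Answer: -32069/5610 ≈ -5.7164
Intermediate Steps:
Z = 93/34 (Z = 2 + 50/68 = 2 + 50*(1/68) = 2 + 25/34 = 93/34 ≈ 2.7353)
T(W) = 93/(34*W)
L(g) = 4 + g/6
T(-55) - L(10) = (93/34)/(-55) - (4 + (1/6)*10) = (93/34)*(-1/55) - (4 + 5/3) = -93/1870 - 1*17/3 = -93/1870 - 17/3 = -32069/5610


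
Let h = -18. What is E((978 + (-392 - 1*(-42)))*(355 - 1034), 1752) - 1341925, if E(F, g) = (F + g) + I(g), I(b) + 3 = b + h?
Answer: -1764854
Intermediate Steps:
I(b) = -21 + b (I(b) = -3 + (b - 18) = -3 + (-18 + b) = -21 + b)
E(F, g) = -21 + F + 2*g (E(F, g) = (F + g) + (-21 + g) = -21 + F + 2*g)
E((978 + (-392 - 1*(-42)))*(355 - 1034), 1752) - 1341925 = (-21 + (978 + (-392 - 1*(-42)))*(355 - 1034) + 2*1752) - 1341925 = (-21 + (978 + (-392 + 42))*(-679) + 3504) - 1341925 = (-21 + (978 - 350)*(-679) + 3504) - 1341925 = (-21 + 628*(-679) + 3504) - 1341925 = (-21 - 426412 + 3504) - 1341925 = -422929 - 1341925 = -1764854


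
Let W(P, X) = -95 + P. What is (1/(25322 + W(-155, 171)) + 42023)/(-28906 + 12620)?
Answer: -1053600657/408322592 ≈ -2.5803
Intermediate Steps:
(1/(25322 + W(-155, 171)) + 42023)/(-28906 + 12620) = (1/(25322 + (-95 - 155)) + 42023)/(-28906 + 12620) = (1/(25322 - 250) + 42023)/(-16286) = (1/25072 + 42023)*(-1/16286) = (1053600657/25072)*(-1/16286) = -1053600657/408322592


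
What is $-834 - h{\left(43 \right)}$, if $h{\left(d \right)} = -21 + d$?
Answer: $-856$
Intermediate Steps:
$-834 - h{\left(43 \right)} = -834 - \left(-21 + 43\right) = -834 - 22 = -856$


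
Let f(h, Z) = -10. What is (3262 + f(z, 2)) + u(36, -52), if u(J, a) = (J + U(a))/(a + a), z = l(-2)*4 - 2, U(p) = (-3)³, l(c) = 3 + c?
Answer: 338199/104 ≈ 3251.9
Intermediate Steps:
U(p) = -27
z = 2 (z = (3 - 2)*4 - 2 = 1*4 - 2 = 4 - 2 = 2)
u(J, a) = (-27 + J)/(2*a) (u(J, a) = (J - 27)/(a + a) = (-27 + J)/((2*a)) = (-27 + J)*(1/(2*a)) = (-27 + J)/(2*a))
(3262 + f(z, 2)) + u(36, -52) = (3262 - 10) + (½)*(-27 + 36)/(-52) = 3252 + (½)*(-1/52)*9 = 3252 - 9/104 = 338199/104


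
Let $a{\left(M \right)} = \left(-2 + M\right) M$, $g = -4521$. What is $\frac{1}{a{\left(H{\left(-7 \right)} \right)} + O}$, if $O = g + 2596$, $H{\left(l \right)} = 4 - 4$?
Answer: $- \frac{1}{1925} \approx -0.00051948$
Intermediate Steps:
$H{\left(l \right)} = 0$
$a{\left(M \right)} = M \left(-2 + M\right)$
$O = -1925$ ($O = -4521 + 2596 = -1925$)
$\frac{1}{a{\left(H{\left(-7 \right)} \right)} + O} = \frac{1}{0 \left(-2 + 0\right) - 1925} = \frac{1}{0 \left(-2\right) - 1925} = \frac{1}{0 - 1925} = \frac{1}{-1925} = - \frac{1}{1925}$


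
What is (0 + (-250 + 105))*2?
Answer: -290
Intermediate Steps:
(0 + (-250 + 105))*2 = (0 - 145)*2 = -145*2 = -290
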